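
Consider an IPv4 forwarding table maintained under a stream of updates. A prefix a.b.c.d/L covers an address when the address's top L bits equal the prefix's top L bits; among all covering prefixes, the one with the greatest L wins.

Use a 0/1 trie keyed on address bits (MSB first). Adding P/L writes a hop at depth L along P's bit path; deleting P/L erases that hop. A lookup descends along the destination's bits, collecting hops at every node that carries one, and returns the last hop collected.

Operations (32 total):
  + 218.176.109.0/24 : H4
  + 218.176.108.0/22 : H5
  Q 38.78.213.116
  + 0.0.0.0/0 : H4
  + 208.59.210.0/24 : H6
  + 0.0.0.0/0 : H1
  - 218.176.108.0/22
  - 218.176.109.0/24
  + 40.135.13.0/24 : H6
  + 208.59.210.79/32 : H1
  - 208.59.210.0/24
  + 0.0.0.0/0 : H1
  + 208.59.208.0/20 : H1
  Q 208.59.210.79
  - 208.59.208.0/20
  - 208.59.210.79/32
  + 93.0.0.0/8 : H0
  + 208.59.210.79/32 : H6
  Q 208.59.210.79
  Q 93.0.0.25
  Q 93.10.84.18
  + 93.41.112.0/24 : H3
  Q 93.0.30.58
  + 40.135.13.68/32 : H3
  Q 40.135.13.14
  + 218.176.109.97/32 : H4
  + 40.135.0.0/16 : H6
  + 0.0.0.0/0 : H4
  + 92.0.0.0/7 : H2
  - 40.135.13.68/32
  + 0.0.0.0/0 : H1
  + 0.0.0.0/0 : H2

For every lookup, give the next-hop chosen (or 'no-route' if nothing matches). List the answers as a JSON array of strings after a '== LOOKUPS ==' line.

Trace:
  add 218.176.109.0/24 -> H4 at depth 24
  add 218.176.108.0/22 -> H5 at depth 22
  ? 38.78.213.116  path d0:-  best=no-route
  add 0.0.0.0/0 -> H4 at depth 0
  add 208.59.210.0/24 -> H6 at depth 24
  add 0.0.0.0/0 -> H1 at depth 0
  - 218.176.108.0/22 clear@22
  - 218.176.109.0/24 clear@24
  add 40.135.13.0/24 -> H6 at depth 24
  add 208.59.210.79/32 -> H1 at depth 32
  - 208.59.210.0/24 clear@24
  add 0.0.0.0/0 -> H1 at depth 0
  add 208.59.208.0/20 -> H1 at depth 20
  ? 208.59.210.79  path d0:H1→d1:-→d2:-→d3:-→d4:-→d5:-→d6:-→d7:-→d8:-→d9:-→d10:-→d11:-→d12:-→d13:-→d14:-→d15:-→d16:-→d17:-→d18:-→d19:-→d20:H1→d21:-→d22:-→d23:-→d24:-→d25:-→d26:-→d27:-→d28:-→d29:-→d30:-→d31:-→d32:H1  best=H1
  - 208.59.208.0/20 clear@20
  - 208.59.210.79/32 clear@32
  add 93.0.0.0/8 -> H0 at depth 8
  add 208.59.210.79/32 -> H6 at depth 32
  ? 208.59.210.79  path d0:H1→d1:-→d2:-→d3:-→d4:-→d5:-→d6:-→d7:-→d8:-→d9:-→d10:-→d11:-→d12:-→d13:-→d14:-→d15:-→d16:-→d17:-→d18:-→d19:-→d20:-→d21:-→d22:-→d23:-→d24:-→d25:-→d26:-→d27:-→d28:-→d29:-→d30:-→d31:-→d32:H6  best=H6
  ? 93.0.0.25  path d0:H1→d1:-→d2:-→d3:-→d4:-→d5:-→d6:-→d7:-→d8:H0  best=H0
  ? 93.10.84.18  path d0:H1→d1:-→d2:-→d3:-→d4:-→d5:-→d6:-→d7:-→d8:H0  best=H0
  add 93.41.112.0/24 -> H3 at depth 24
  ? 93.0.30.58  path d0:H1→d1:-→d2:-→d3:-→d4:-→d5:-→d6:-→d7:-→d8:H0→d9:-→d10:-  best=H0
  add 40.135.13.68/32 -> H3 at depth 32
  ? 40.135.13.14  path d0:H1→d1:-→d2:-→d3:-→d4:-→d5:-→d6:-→d7:-→d8:-→d9:-→d10:-→d11:-→d12:-→d13:-→d14:-→d15:-→d16:-→d17:-→d18:-→d19:-→d20:-→d21:-→d22:-→d23:-→d24:H6→d25:-  best=H6
  add 218.176.109.97/32 -> H4 at depth 32
  add 40.135.0.0/16 -> H6 at depth 16
  add 0.0.0.0/0 -> H4 at depth 0
  add 92.0.0.0/7 -> H2 at depth 7
  - 40.135.13.68/32 clear@32
  add 0.0.0.0/0 -> H1 at depth 0
  add 0.0.0.0/0 -> H2 at depth 0

== LOOKUPS ==
["no-route","H1","H6","H0","H0","H0","H6"]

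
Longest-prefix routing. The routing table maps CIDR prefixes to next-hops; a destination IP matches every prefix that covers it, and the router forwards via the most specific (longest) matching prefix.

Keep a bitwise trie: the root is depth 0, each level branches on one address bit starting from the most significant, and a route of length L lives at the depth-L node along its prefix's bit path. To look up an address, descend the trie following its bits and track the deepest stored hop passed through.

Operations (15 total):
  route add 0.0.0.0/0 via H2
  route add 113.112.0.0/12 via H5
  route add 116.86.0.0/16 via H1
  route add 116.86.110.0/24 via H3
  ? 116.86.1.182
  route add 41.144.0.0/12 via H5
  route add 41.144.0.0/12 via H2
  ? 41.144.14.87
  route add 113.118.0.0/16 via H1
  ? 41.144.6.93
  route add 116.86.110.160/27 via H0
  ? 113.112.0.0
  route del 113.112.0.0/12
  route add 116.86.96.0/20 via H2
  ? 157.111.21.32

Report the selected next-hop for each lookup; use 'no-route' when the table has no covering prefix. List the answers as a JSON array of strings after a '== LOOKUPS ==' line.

Trace:
  add 0.0.0.0/0 -> H2 at depth 0
  add 113.112.0.0/12 -> H5 at depth 12
  add 116.86.0.0/16 -> H1 at depth 16
  add 116.86.110.0/24 -> H3 at depth 24
  ? 116.86.1.182  path d0:H2→d1:-→d2:-→d3:-→d4:-→d5:-→d6:-→d7:-→d8:-→d9:-→d10:-→d11:-→d12:-→d13:-→d14:-→d15:-→d16:H1→d17:-  best=H1
  add 41.144.0.0/12 -> H5 at depth 12
  add 41.144.0.0/12 -> H2 at depth 12
  ? 41.144.14.87  path d0:H2→d1:-→d2:-→d3:-→d4:-→d5:-→d6:-→d7:-→d8:-→d9:-→d10:-→d11:-→d12:H2  best=H2
  add 113.118.0.0/16 -> H1 at depth 16
  ? 41.144.6.93  path d0:H2→d1:-→d2:-→d3:-→d4:-→d5:-→d6:-→d7:-→d8:-→d9:-→d10:-→d11:-→d12:H2  best=H2
  add 116.86.110.160/27 -> H0 at depth 27
  ? 113.112.0.0  path d0:H2→d1:-→d2:-→d3:-→d4:-→d5:-→d6:-→d7:-→d8:-→d9:-→d10:-→d11:-→d12:H5→d13:-  best=H5
  del 113.112.0.0/12 (clear depth 12)
  add 116.86.96.0/20 -> H2 at depth 20
  ? 157.111.21.32  path d0:H2  best=H2

== LOOKUPS ==
["H1","H2","H2","H5","H2"]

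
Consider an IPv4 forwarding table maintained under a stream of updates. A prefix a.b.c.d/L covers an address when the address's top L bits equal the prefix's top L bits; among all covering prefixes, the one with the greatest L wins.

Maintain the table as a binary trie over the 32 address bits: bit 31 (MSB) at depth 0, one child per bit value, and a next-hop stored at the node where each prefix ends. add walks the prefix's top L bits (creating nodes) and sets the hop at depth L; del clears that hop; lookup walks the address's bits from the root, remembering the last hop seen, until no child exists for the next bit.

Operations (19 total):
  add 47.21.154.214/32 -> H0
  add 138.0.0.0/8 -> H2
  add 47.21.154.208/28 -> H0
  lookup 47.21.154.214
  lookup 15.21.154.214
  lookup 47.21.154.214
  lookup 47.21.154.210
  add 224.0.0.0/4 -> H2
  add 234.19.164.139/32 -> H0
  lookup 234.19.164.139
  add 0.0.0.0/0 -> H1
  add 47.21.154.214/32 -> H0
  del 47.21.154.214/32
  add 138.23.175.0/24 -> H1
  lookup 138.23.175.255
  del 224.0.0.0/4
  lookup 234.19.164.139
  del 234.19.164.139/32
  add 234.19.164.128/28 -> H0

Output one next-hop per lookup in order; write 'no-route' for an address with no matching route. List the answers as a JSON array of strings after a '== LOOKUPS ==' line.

Apply in order:
  add 47.21.154.214/32 -> H0 at depth 32
  add 138.0.0.0/8 -> H2 at depth 8
  add 47.21.154.208/28 -> H0 at depth 28
  Q 47.21.154.214: descend 00101111000101011001101011010110 ; hops seen [H0,H0] ; pick H0
  Q 15.21.154.214: descend 00 ; hops seen [∅] ; pick no-route
  Q 47.21.154.214: descend 00101111000101011001101011010110 ; hops seen [H0,H0] ; pick H0
  Q 47.21.154.210: descend 00101111000101011001101011010 ; hops seen [H0] ; pick H0
  add 224.0.0.0/4 -> H2 at depth 4
  add 234.19.164.139/32 -> H0 at depth 32
  Q 234.19.164.139: descend 11101010000100111010010010001011 ; hops seen [H2,H0] ; pick H0
  add 0.0.0.0/0 -> H1 at depth 0
  add 47.21.154.214/32 -> H0 at depth 32
  del 47.21.154.214/32 (clear depth 32)
  add 138.23.175.0/24 -> H1 at depth 24
  Q 138.23.175.255: descend 100010100001011110101111 ; hops seen [H1,H2,H1] ; pick H1
  del 224.0.0.0/4 (clear depth 4)
  Q 234.19.164.139: descend 11101010000100111010010010001011 ; hops seen [H1,H0] ; pick H0
  del 234.19.164.139/32 (clear depth 32)
  add 234.19.164.128/28 -> H0 at depth 28

== LOOKUPS ==
["H0","no-route","H0","H0","H0","H1","H0"]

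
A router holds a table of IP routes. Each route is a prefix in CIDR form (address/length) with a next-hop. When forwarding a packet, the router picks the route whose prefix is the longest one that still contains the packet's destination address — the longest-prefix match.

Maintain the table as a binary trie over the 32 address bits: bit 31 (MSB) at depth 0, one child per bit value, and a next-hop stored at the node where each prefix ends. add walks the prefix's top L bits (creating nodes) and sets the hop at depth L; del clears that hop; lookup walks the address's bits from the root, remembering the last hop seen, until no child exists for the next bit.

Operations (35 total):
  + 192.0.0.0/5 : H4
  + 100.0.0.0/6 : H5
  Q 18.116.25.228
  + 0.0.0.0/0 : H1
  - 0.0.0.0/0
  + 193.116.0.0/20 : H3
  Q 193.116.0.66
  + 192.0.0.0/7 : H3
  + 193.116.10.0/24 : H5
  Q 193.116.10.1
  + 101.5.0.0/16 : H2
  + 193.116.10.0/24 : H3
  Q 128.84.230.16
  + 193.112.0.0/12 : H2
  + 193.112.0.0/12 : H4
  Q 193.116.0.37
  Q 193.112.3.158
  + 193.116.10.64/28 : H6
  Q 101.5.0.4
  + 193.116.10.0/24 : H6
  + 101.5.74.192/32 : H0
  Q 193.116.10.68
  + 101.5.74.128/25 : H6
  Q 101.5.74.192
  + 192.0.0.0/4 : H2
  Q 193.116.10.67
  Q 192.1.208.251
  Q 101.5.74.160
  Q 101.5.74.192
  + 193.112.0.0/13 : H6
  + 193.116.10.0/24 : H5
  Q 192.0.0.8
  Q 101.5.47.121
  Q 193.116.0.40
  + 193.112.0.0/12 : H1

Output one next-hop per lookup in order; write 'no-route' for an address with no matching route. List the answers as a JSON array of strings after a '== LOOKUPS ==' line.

Process each operation:
  + 192.0.0.0/5 (H4) depth=5
  + 100.0.0.0/6 (H5) depth=6
  Q 18.116.25.228: descend 0 ; hops seen [∅] ; pick no-route
  + 0.0.0.0/0 (H1) depth=0
  del 0.0.0.0/0 (clear depth 0)
  + 193.116.0.0/20 (H3) depth=20
  Q 193.116.0.66: descend 11000001011101000000 ; hops seen [H4,H3] ; pick H3
  + 192.0.0.0/7 (H3) depth=7
  + 193.116.10.0/24 (H5) depth=24
  Q 193.116.10.1: descend 110000010111010000001010 ; hops seen [H4,H3,H3,H5] ; pick H5
  + 101.5.0.0/16 (H2) depth=16
  + 193.116.10.0/24 (H3) depth=24
  Q 128.84.230.16: descend 1 ; hops seen [∅] ; pick no-route
  + 193.112.0.0/12 (H2) depth=12
  + 193.112.0.0/12 (H4) depth=12
  Q 193.116.0.37: descend 11000001011101000000 ; hops seen [H4,H3,H4,H3] ; pick H3
  Q 193.112.3.158: descend 1100000101110 ; hops seen [H4,H3,H4] ; pick H4
  + 193.116.10.64/28 (H6) depth=28
  Q 101.5.0.4: descend 0110010100000101 ; hops seen [H5,H2] ; pick H2
  + 193.116.10.0/24 (H6) depth=24
  + 101.5.74.192/32 (H0) depth=32
  Q 193.116.10.68: descend 1100000101110100000010100100 ; hops seen [H4,H3,H4,H3,H6,H6] ; pick H6
  + 101.5.74.128/25 (H6) depth=25
  Q 101.5.74.192: descend 01100101000001010100101011000000 ; hops seen [H5,H2,H6,H0] ; pick H0
  + 192.0.0.0/4 (H2) depth=4
  Q 193.116.10.67: descend 1100000101110100000010100100 ; hops seen [H2,H4,H3,H4,H3,H6,H6] ; pick H6
  Q 192.1.208.251: descend 1100000 ; hops seen [H2,H4,H3] ; pick H3
  Q 101.5.74.160: descend 0110010100000101010010101 ; hops seen [H5,H2,H6] ; pick H6
  Q 101.5.74.192: descend 01100101000001010100101011000000 ; hops seen [H5,H2,H6,H0] ; pick H0
  + 193.112.0.0/13 (H6) depth=13
  + 193.116.10.0/24 (H5) depth=24
  Q 192.0.0.8: descend 1100000 ; hops seen [H2,H4,H3] ; pick H3
  Q 101.5.47.121: descend 01100101000001010 ; hops seen [H5,H2] ; pick H2
  Q 193.116.0.40: descend 11000001011101000000 ; hops seen [H2,H4,H3,H4,H6,H3] ; pick H3
  + 193.112.0.0/12 (H1) depth=12

== LOOKUPS ==
["no-route","H3","H5","no-route","H3","H4","H2","H6","H0","H6","H3","H6","H0","H3","H2","H3"]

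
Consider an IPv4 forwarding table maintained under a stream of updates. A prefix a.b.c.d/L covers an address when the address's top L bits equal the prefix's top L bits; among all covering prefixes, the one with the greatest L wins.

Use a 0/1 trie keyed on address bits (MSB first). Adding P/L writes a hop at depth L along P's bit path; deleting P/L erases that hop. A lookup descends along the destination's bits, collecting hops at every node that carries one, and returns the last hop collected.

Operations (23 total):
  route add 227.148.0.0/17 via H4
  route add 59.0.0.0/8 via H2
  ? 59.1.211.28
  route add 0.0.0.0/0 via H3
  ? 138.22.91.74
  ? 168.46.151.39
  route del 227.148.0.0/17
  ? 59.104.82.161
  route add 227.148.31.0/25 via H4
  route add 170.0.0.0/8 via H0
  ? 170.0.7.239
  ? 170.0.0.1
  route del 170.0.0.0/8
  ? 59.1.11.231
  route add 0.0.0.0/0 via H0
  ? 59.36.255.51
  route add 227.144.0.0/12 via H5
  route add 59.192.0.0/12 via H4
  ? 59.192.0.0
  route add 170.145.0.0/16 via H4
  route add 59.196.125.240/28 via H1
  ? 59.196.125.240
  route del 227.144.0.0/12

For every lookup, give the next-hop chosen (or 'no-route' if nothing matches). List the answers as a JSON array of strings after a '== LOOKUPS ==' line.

Process each operation:
  add 227.148.0.0/17 -> H4 at depth 17
  add 59.0.0.0/8 -> H2 at depth 8
  Q 59.1.211.28: descend 00111011 ; hops seen [H2] ; pick H2
  add 0.0.0.0/0 -> H3 at depth 0
  Q 138.22.91.74: descend 1 ; hops seen [H3] ; pick H3
  Q 168.46.151.39: descend 1 ; hops seen [H3] ; pick H3
  del 227.148.0.0/17 (clear depth 17)
  Q 59.104.82.161: descend 00111011 ; hops seen [H3,H2] ; pick H2
  add 227.148.31.0/25 -> H4 at depth 25
  add 170.0.0.0/8 -> H0 at depth 8
  Q 170.0.7.239: descend 10101010 ; hops seen [H3,H0] ; pick H0
  Q 170.0.0.1: descend 10101010 ; hops seen [H3,H0] ; pick H0
  del 170.0.0.0/8 (clear depth 8)
  Q 59.1.11.231: descend 00111011 ; hops seen [H3,H2] ; pick H2
  add 0.0.0.0/0 -> H0 at depth 0
  Q 59.36.255.51: descend 00111011 ; hops seen [H0,H2] ; pick H2
  add 227.144.0.0/12 -> H5 at depth 12
  add 59.192.0.0/12 -> H4 at depth 12
  Q 59.192.0.0: descend 001110111100 ; hops seen [H0,H2,H4] ; pick H4
  add 170.145.0.0/16 -> H4 at depth 16
  add 59.196.125.240/28 -> H1 at depth 28
  Q 59.196.125.240: descend 0011101111000100011111011111 ; hops seen [H0,H2,H4,H1] ; pick H1
  del 227.144.0.0/12 (clear depth 12)

== LOOKUPS ==
["H2","H3","H3","H2","H0","H0","H2","H2","H4","H1"]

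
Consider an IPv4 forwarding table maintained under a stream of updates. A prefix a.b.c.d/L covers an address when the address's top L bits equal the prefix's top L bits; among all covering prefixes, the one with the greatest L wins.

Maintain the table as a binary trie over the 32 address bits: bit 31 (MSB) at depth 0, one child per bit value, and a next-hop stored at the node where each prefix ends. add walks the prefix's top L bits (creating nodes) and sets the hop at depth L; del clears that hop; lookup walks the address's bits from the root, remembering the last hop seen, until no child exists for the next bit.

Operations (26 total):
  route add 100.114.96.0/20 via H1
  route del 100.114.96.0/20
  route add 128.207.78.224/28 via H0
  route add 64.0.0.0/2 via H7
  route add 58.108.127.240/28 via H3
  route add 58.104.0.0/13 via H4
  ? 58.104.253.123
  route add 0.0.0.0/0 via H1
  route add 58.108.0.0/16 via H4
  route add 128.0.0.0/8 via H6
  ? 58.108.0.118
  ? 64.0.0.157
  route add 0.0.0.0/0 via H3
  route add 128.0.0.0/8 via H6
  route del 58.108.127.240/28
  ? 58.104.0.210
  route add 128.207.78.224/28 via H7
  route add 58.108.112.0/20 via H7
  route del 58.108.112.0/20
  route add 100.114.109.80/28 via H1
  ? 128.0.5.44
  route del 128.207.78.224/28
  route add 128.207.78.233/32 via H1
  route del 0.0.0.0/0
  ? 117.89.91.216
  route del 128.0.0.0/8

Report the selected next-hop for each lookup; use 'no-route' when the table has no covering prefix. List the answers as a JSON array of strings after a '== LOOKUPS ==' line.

Trace:
  add 100.114.96.0/20 -> H1 at depth 20
  del 100.114.96.0/20 (clear depth 20)
  add 128.207.78.224/28 -> H0 at depth 28
  add 64.0.0.0/2 -> H7 at depth 2
  add 58.108.127.240/28 -> H3 at depth 28
  add 58.104.0.0/13 -> H4 at depth 13
  ? 58.104.253.123  path d0:-→d1:-→d2:-→d3:-→d4:-→d5:-→d6:-→d7:-→d8:-→d9:-→d10:-→d11:-→d12:-→d13:H4  best=H4
  add 0.0.0.0/0 -> H1 at depth 0
  add 58.108.0.0/16 -> H4 at depth 16
  add 128.0.0.0/8 -> H6 at depth 8
  ? 58.108.0.118  path d0:H1→d1:-→d2:-→d3:-→d4:-→d5:-→d6:-→d7:-→d8:-→d9:-→d10:-→d11:-→d12:-→d13:H4→d14:-→d15:-→d16:H4→d17:-  best=H4
  ? 64.0.0.157  path d0:H1→d1:-→d2:H7  best=H7
  add 0.0.0.0/0 -> H3 at depth 0
  add 128.0.0.0/8 -> H6 at depth 8
  del 58.108.127.240/28 (clear depth 28)
  ? 58.104.0.210  path d0:H3→d1:-→d2:-→d3:-→d4:-→d5:-→d6:-→d7:-→d8:-→d9:-→d10:-→d11:-→d12:-→d13:H4  best=H4
  add 128.207.78.224/28 -> H7 at depth 28
  add 58.108.112.0/20 -> H7 at depth 20
  del 58.108.112.0/20 (clear depth 20)
  add 100.114.109.80/28 -> H1 at depth 28
  ? 128.0.5.44  path d0:H3→d1:-→d2:-→d3:-→d4:-→d5:-→d6:-→d7:-→d8:H6  best=H6
  del 128.207.78.224/28 (clear depth 28)
  add 128.207.78.233/32 -> H1 at depth 32
  del 0.0.0.0/0 (clear depth 0)
  ? 117.89.91.216  path d0:-→d1:-→d2:H7→d3:-  best=H7
  del 128.0.0.0/8 (clear depth 8)

== LOOKUPS ==
["H4","H4","H7","H4","H6","H7"]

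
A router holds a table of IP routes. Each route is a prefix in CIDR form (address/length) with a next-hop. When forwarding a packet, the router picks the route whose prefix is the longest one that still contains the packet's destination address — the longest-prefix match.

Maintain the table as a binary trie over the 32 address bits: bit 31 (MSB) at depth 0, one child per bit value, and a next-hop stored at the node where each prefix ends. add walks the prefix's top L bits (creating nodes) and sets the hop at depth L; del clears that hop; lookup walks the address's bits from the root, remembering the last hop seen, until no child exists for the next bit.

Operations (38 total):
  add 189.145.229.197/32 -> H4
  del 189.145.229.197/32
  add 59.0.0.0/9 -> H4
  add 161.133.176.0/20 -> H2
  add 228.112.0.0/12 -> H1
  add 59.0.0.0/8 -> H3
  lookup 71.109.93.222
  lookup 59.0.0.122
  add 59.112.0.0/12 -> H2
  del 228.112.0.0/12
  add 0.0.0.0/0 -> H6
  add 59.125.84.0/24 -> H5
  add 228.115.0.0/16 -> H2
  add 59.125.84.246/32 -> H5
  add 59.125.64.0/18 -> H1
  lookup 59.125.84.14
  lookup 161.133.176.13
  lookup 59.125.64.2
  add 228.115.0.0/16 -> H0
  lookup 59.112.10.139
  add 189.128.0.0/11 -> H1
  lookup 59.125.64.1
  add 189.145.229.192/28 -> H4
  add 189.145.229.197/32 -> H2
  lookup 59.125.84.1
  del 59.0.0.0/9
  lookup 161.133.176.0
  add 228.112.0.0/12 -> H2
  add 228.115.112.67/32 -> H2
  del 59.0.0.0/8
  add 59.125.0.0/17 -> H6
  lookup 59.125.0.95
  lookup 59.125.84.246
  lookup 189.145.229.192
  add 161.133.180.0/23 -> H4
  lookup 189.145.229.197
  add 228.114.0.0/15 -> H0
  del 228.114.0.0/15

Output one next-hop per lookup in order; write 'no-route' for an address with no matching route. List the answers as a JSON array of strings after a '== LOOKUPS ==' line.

Trace:
  + 189.145.229.197/32 (H4) depth=32
  del 189.145.229.197/32 (clear depth 32)
  + 59.0.0.0/9 (H4) depth=9
  + 161.133.176.0/20 (H2) depth=20
  + 228.112.0.0/12 (H1) depth=12
  + 59.0.0.0/8 (H3) depth=8
  lookup 71.109.93.222: bits 0 walk d0:-→d1:- -> no-route
  lookup 59.0.0.122: bits 001110110 walk d0:-→d1:-→d2:-→d3:-→d4:-→d5:-→d6:-→d7:-→d8:H3→d9:H4 -> H4
  + 59.112.0.0/12 (H2) depth=12
  del 228.112.0.0/12 (clear depth 12)
  + 0.0.0.0/0 (H6) depth=0
  + 59.125.84.0/24 (H5) depth=24
  + 228.115.0.0/16 (H2) depth=16
  + 59.125.84.246/32 (H5) depth=32
  + 59.125.64.0/18 (H1) depth=18
  lookup 59.125.84.14: bits 001110110111110101010100 walk d0:H6→d1:-→d2:-→d3:-→d4:-→d5:-→d6:-→d7:-→d8:H3→d9:H4→d10:-→d11:-→d12:H2→d13:-→d14:-→d15:-→d16:-→d17:-→d18:H1→d19:-→d20:-→d21:-→d22:-→d23:-→d24:H5 -> H5
  lookup 161.133.176.13: bits 10100001100001011011 walk d0:H6→d1:-→d2:-→d3:-→d4:-→d5:-→d6:-→d7:-→d8:-→d9:-→d10:-→d11:-→d12:-→d13:-→d14:-→d15:-→d16:-→d17:-→d18:-→d19:-→d20:H2 -> H2
  lookup 59.125.64.2: bits 0011101101111101010 walk d0:H6→d1:-→d2:-→d3:-→d4:-→d5:-→d6:-→d7:-→d8:H3→d9:H4→d10:-→d11:-→d12:H2→d13:-→d14:-→d15:-→d16:-→d17:-→d18:H1→d19:- -> H1
  + 228.115.0.0/16 (H0) depth=16
  lookup 59.112.10.139: bits 001110110111 walk d0:H6→d1:-→d2:-→d3:-→d4:-→d5:-→d6:-→d7:-→d8:H3→d9:H4→d10:-→d11:-→d12:H2 -> H2
  + 189.128.0.0/11 (H1) depth=11
  lookup 59.125.64.1: bits 0011101101111101010 walk d0:H6→d1:-→d2:-→d3:-→d4:-→d5:-→d6:-→d7:-→d8:H3→d9:H4→d10:-→d11:-→d12:H2→d13:-→d14:-→d15:-→d16:-→d17:-→d18:H1→d19:- -> H1
  + 189.145.229.192/28 (H4) depth=28
  + 189.145.229.197/32 (H2) depth=32
  lookup 59.125.84.1: bits 001110110111110101010100 walk d0:H6→d1:-→d2:-→d3:-→d4:-→d5:-→d6:-→d7:-→d8:H3→d9:H4→d10:-→d11:-→d12:H2→d13:-→d14:-→d15:-→d16:-→d17:-→d18:H1→d19:-→d20:-→d21:-→d22:-→d23:-→d24:H5 -> H5
  del 59.0.0.0/9 (clear depth 9)
  lookup 161.133.176.0: bits 10100001100001011011 walk d0:H6→d1:-→d2:-→d3:-→d4:-→d5:-→d6:-→d7:-→d8:-→d9:-→d10:-→d11:-→d12:-→d13:-→d14:-→d15:-→d16:-→d17:-→d18:-→d19:-→d20:H2 -> H2
  + 228.112.0.0/12 (H2) depth=12
  + 228.115.112.67/32 (H2) depth=32
  del 59.0.0.0/8 (clear depth 8)
  + 59.125.0.0/17 (H6) depth=17
  lookup 59.125.0.95: bits 00111011011111010 walk d0:H6→d1:-→d2:-→d3:-→d4:-→d5:-→d6:-→d7:-→d8:-→d9:-→d10:-→d11:-→d12:H2→d13:-→d14:-→d15:-→d16:-→d17:H6 -> H6
  lookup 59.125.84.246: bits 00111011011111010101010011110110 walk d0:H6→d1:-→d2:-→d3:-→d4:-→d5:-→d6:-→d7:-→d8:-→d9:-→d10:-→d11:-→d12:H2→d13:-→d14:-→d15:-→d16:-→d17:H6→d18:H1→d19:-→d20:-→d21:-→d22:-→d23:-→d24:H5→d25:-→d26:-→d27:-→d28:-→d29:-→d30:-→d31:-→d32:H5 -> H5
  lookup 189.145.229.192: bits 10111101100100011110010111000 walk d0:H6→d1:-→d2:-→d3:-→d4:-→d5:-→d6:-→d7:-→d8:-→d9:-→d10:-→d11:H1→d12:-→d13:-→d14:-→d15:-→d16:-→d17:-→d18:-→d19:-→d20:-→d21:-→d22:-→d23:-→d24:-→d25:-→d26:-→d27:-→d28:H4→d29:- -> H4
  + 161.133.180.0/23 (H4) depth=23
  lookup 189.145.229.197: bits 10111101100100011110010111000101 walk d0:H6→d1:-→d2:-→d3:-→d4:-→d5:-→d6:-→d7:-→d8:-→d9:-→d10:-→d11:H1→d12:-→d13:-→d14:-→d15:-→d16:-→d17:-→d18:-→d19:-→d20:-→d21:-→d22:-→d23:-→d24:-→d25:-→d26:-→d27:-→d28:H4→d29:-→d30:-→d31:-→d32:H2 -> H2
  + 228.114.0.0/15 (H0) depth=15
  del 228.114.0.0/15 (clear depth 15)

== LOOKUPS ==
["no-route","H4","H5","H2","H1","H2","H1","H5","H2","H6","H5","H4","H2"]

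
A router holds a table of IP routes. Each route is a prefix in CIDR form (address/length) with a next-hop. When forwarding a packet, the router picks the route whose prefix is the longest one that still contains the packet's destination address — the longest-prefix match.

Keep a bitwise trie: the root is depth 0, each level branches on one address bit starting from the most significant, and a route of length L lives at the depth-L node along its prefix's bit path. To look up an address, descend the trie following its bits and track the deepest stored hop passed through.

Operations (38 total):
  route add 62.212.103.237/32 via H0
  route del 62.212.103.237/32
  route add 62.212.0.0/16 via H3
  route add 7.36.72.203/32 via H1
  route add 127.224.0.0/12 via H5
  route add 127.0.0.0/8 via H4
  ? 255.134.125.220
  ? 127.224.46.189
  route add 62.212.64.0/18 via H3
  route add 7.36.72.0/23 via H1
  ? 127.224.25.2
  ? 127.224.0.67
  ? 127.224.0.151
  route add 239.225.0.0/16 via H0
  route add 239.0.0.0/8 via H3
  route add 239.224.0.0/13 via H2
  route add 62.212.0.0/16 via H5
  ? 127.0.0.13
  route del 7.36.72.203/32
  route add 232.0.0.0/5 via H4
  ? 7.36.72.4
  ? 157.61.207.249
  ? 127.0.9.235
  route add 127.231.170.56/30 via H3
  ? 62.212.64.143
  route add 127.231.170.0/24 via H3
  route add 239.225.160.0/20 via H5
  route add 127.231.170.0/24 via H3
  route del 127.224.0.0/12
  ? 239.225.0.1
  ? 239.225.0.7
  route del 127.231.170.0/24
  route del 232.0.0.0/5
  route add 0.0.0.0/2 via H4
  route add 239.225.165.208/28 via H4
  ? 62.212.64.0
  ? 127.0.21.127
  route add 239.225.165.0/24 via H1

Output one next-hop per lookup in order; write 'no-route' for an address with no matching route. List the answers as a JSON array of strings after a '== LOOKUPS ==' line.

Apply in order:
  add 62.212.103.237/32 -> H0 at depth 32
  del 62.212.103.237/32 (clear depth 32)
  add 62.212.0.0/16 -> H3 at depth 16
  add 7.36.72.203/32 -> H1 at depth 32
  add 127.224.0.0/12 -> H5 at depth 12
  add 127.0.0.0/8 -> H4 at depth 8
  lookup 255.134.125.220: bits ε walk d0:- -> no-route
  lookup 127.224.46.189: bits 011111111110 walk d0:-→d1:-→d2:-→d3:-→d4:-→d5:-→d6:-→d7:-→d8:H4→d9:-→d10:-→d11:-→d12:H5 -> H5
  add 62.212.64.0/18 -> H3 at depth 18
  add 7.36.72.0/23 -> H1 at depth 23
  lookup 127.224.25.2: bits 011111111110 walk d0:-→d1:-→d2:-→d3:-→d4:-→d5:-→d6:-→d7:-→d8:H4→d9:-→d10:-→d11:-→d12:H5 -> H5
  lookup 127.224.0.67: bits 011111111110 walk d0:-→d1:-→d2:-→d3:-→d4:-→d5:-→d6:-→d7:-→d8:H4→d9:-→d10:-→d11:-→d12:H5 -> H5
  lookup 127.224.0.151: bits 011111111110 walk d0:-→d1:-→d2:-→d3:-→d4:-→d5:-→d6:-→d7:-→d8:H4→d9:-→d10:-→d11:-→d12:H5 -> H5
  add 239.225.0.0/16 -> H0 at depth 16
  add 239.0.0.0/8 -> H3 at depth 8
  add 239.224.0.0/13 -> H2 at depth 13
  add 62.212.0.0/16 -> H5 at depth 16
  lookup 127.0.0.13: bits 01111111 walk d0:-→d1:-→d2:-→d3:-→d4:-→d5:-→d6:-→d7:-→d8:H4 -> H4
  del 7.36.72.203/32 (clear depth 32)
  add 232.0.0.0/5 -> H4 at depth 5
  lookup 7.36.72.4: bits 000001110010010001001000 walk d0:-→d1:-→d2:-→d3:-→d4:-→d5:-→d6:-→d7:-→d8:-→d9:-→d10:-→d11:-→d12:-→d13:-→d14:-→d15:-→d16:-→d17:-→d18:-→d19:-→d20:-→d21:-→d22:-→d23:H1→d24:- -> H1
  lookup 157.61.207.249: bits 1 walk d0:-→d1:- -> no-route
  lookup 127.0.9.235: bits 01111111 walk d0:-→d1:-→d2:-→d3:-→d4:-→d5:-→d6:-→d7:-→d8:H4 -> H4
  add 127.231.170.56/30 -> H3 at depth 30
  lookup 62.212.64.143: bits 001111101101010001 walk d0:-→d1:-→d2:-→d3:-→d4:-→d5:-→d6:-→d7:-→d8:-→d9:-→d10:-→d11:-→d12:-→d13:-→d14:-→d15:-→d16:H5→d17:-→d18:H3 -> H3
  add 127.231.170.0/24 -> H3 at depth 24
  add 239.225.160.0/20 -> H5 at depth 20
  add 127.231.170.0/24 -> H3 at depth 24
  del 127.224.0.0/12 (clear depth 12)
  lookup 239.225.0.1: bits 1110111111100001 walk d0:-→d1:-→d2:-→d3:-→d4:-→d5:H4→d6:-→d7:-→d8:H3→d9:-→d10:-→d11:-→d12:-→d13:H2→d14:-→d15:-→d16:H0 -> H0
  lookup 239.225.0.7: bits 1110111111100001 walk d0:-→d1:-→d2:-→d3:-→d4:-→d5:H4→d6:-→d7:-→d8:H3→d9:-→d10:-→d11:-→d12:-→d13:H2→d14:-→d15:-→d16:H0 -> H0
  del 127.231.170.0/24 (clear depth 24)
  del 232.0.0.0/5 (clear depth 5)
  add 0.0.0.0/2 -> H4 at depth 2
  add 239.225.165.208/28 -> H4 at depth 28
  lookup 62.212.64.0: bits 001111101101010001 walk d0:-→d1:-→d2:H4→d3:-→d4:-→d5:-→d6:-→d7:-→d8:-→d9:-→d10:-→d11:-→d12:-→d13:-→d14:-→d15:-→d16:H5→d17:-→d18:H3 -> H3
  lookup 127.0.21.127: bits 01111111 walk d0:-→d1:-→d2:-→d3:-→d4:-→d5:-→d6:-→d7:-→d8:H4 -> H4
  add 239.225.165.0/24 -> H1 at depth 24

== LOOKUPS ==
["no-route","H5","H5","H5","H5","H4","H1","no-route","H4","H3","H0","H0","H3","H4"]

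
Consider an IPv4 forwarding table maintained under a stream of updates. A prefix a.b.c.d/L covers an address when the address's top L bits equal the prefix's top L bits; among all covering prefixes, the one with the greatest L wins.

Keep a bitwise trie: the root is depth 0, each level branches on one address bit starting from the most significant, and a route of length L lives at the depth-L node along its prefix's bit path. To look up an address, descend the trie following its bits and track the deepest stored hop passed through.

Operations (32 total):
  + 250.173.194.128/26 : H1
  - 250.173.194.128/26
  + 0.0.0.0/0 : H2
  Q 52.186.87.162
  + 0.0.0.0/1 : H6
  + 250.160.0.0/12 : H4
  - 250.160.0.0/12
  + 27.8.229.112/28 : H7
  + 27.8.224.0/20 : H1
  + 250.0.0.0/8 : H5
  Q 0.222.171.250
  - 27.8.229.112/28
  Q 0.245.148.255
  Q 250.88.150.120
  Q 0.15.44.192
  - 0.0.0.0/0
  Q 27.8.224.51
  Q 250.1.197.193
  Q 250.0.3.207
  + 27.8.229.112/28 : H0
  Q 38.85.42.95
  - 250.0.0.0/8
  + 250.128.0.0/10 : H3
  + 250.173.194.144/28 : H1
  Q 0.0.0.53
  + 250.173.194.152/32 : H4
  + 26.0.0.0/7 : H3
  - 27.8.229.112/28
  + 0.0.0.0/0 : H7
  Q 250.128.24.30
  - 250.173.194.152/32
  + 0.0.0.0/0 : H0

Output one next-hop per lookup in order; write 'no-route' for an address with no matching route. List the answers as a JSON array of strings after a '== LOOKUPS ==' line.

Apply in order:
  add 250.173.194.128/26 -> H1 at depth 26
  - 250.173.194.128/26 clear@26
  add 0.0.0.0/0 -> H2 at depth 0
  ? 52.186.87.162  path d0:H2  best=H2
  add 0.0.0.0/1 -> H6 at depth 1
  add 250.160.0.0/12 -> H4 at depth 12
  - 250.160.0.0/12 clear@12
  add 27.8.229.112/28 -> H7 at depth 28
  add 27.8.224.0/20 -> H1 at depth 20
  add 250.0.0.0/8 -> H5 at depth 8
  ? 0.222.171.250  path d0:H2→d1:H6→d2:-→d3:-  best=H6
  - 27.8.229.112/28 clear@28
  ? 0.245.148.255  path d0:H2→d1:H6→d2:-→d3:-  best=H6
  ? 250.88.150.120  path d0:H2→d1:-→d2:-→d3:-→d4:-→d5:-→d6:-→d7:-→d8:H5  best=H5
  ? 0.15.44.192  path d0:H2→d1:H6→d2:-→d3:-  best=H6
  - 0.0.0.0/0 clear@0
  ? 27.8.224.51  path d0:-→d1:H6→d2:-→d3:-→d4:-→d5:-→d6:-→d7:-→d8:-→d9:-→d10:-→d11:-→d12:-→d13:-→d14:-→d15:-→d16:-→d17:-→d18:-→d19:-→d20:H1→d21:-  best=H1
  ? 250.1.197.193  path d0:-→d1:-→d2:-→d3:-→d4:-→d5:-→d6:-→d7:-→d8:H5  best=H5
  ? 250.0.3.207  path d0:-→d1:-→d2:-→d3:-→d4:-→d5:-→d6:-→d7:-→d8:H5  best=H5
  add 27.8.229.112/28 -> H0 at depth 28
  ? 38.85.42.95  path d0:-→d1:H6→d2:-  best=H6
  - 250.0.0.0/8 clear@8
  add 250.128.0.0/10 -> H3 at depth 10
  add 250.173.194.144/28 -> H1 at depth 28
  ? 0.0.0.53  path d0:-→d1:H6→d2:-→d3:-  best=H6
  add 250.173.194.152/32 -> H4 at depth 32
  add 26.0.0.0/7 -> H3 at depth 7
  - 27.8.229.112/28 clear@28
  add 0.0.0.0/0 -> H7 at depth 0
  ? 250.128.24.30  path d0:H7→d1:-→d2:-→d3:-→d4:-→d5:-→d6:-→d7:-→d8:-→d9:-→d10:H3  best=H3
  - 250.173.194.152/32 clear@32
  add 0.0.0.0/0 -> H0 at depth 0

== LOOKUPS ==
["H2","H6","H6","H5","H6","H1","H5","H5","H6","H6","H3"]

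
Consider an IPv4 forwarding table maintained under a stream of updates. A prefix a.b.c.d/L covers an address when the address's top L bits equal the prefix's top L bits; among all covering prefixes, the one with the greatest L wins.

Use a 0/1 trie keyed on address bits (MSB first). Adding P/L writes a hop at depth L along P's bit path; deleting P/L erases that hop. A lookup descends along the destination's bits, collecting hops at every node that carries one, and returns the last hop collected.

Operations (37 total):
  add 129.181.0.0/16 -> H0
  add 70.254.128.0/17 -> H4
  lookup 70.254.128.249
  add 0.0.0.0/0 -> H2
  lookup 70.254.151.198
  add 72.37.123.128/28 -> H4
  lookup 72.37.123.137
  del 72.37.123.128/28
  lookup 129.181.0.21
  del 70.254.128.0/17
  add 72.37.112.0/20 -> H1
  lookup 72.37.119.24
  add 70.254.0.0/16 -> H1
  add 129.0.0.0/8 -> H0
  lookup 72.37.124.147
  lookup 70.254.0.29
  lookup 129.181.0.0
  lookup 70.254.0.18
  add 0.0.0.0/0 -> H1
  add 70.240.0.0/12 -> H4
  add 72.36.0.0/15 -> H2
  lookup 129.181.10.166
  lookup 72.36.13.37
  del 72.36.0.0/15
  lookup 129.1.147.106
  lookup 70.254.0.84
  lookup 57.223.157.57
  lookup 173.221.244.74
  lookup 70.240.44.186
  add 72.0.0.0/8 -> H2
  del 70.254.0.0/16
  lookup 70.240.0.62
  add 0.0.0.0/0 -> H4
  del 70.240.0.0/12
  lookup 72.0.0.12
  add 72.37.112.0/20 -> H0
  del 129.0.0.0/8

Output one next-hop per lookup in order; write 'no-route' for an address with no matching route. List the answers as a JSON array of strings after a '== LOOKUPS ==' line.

Trace:
  add 129.181.0.0/16 -> H0 at depth 16
  add 70.254.128.0/17 -> H4 at depth 17
  ? 70.254.128.249  path d0:-→d1:-→d2:-→d3:-→d4:-→d5:-→d6:-→d7:-→d8:-→d9:-→d10:-→d11:-→d12:-→d13:-→d14:-→d15:-→d16:-→d17:H4  best=H4
  add 0.0.0.0/0 -> H2 at depth 0
  ? 70.254.151.198  path d0:H2→d1:-→d2:-→d3:-→d4:-→d5:-→d6:-→d7:-→d8:-→d9:-→d10:-→d11:-→d12:-→d13:-→d14:-→d15:-→d16:-→d17:H4  best=H4
  add 72.37.123.128/28 -> H4 at depth 28
  ? 72.37.123.137  path d0:H2→d1:-→d2:-→d3:-→d4:-→d5:-→d6:-→d7:-→d8:-→d9:-→d10:-→d11:-→d12:-→d13:-→d14:-→d15:-→d16:-→d17:-→d18:-→d19:-→d20:-→d21:-→d22:-→d23:-→d24:-→d25:-→d26:-→d27:-→d28:H4  best=H4
  del 72.37.123.128/28 (clear depth 28)
  ? 129.181.0.21  path d0:H2→d1:-→d2:-→d3:-→d4:-→d5:-→d6:-→d7:-→d8:-→d9:-→d10:-→d11:-→d12:-→d13:-→d14:-→d15:-→d16:H0  best=H0
  del 70.254.128.0/17 (clear depth 17)
  add 72.37.112.0/20 -> H1 at depth 20
  ? 72.37.119.24  path d0:H2→d1:-→d2:-→d3:-→d4:-→d5:-→d6:-→d7:-→d8:-→d9:-→d10:-→d11:-→d12:-→d13:-→d14:-→d15:-→d16:-→d17:-→d18:-→d19:-→d20:H1  best=H1
  add 70.254.0.0/16 -> H1 at depth 16
  add 129.0.0.0/8 -> H0 at depth 8
  ? 72.37.124.147  path d0:H2→d1:-→d2:-→d3:-→d4:-→d5:-→d6:-→d7:-→d8:-→d9:-→d10:-→d11:-→d12:-→d13:-→d14:-→d15:-→d16:-→d17:-→d18:-→d19:-→d20:H1→d21:-  best=H1
  ? 70.254.0.29  path d0:H2→d1:-→d2:-→d3:-→d4:-→d5:-→d6:-→d7:-→d8:-→d9:-→d10:-→d11:-→d12:-→d13:-→d14:-→d15:-→d16:H1  best=H1
  ? 129.181.0.0  path d0:H2→d1:-→d2:-→d3:-→d4:-→d5:-→d6:-→d7:-→d8:H0→d9:-→d10:-→d11:-→d12:-→d13:-→d14:-→d15:-→d16:H0  best=H0
  ? 70.254.0.18  path d0:H2→d1:-→d2:-→d3:-→d4:-→d5:-→d6:-→d7:-→d8:-→d9:-→d10:-→d11:-→d12:-→d13:-→d14:-→d15:-→d16:H1  best=H1
  add 0.0.0.0/0 -> H1 at depth 0
  add 70.240.0.0/12 -> H4 at depth 12
  add 72.36.0.0/15 -> H2 at depth 15
  ? 129.181.10.166  path d0:H1→d1:-→d2:-→d3:-→d4:-→d5:-→d6:-→d7:-→d8:H0→d9:-→d10:-→d11:-→d12:-→d13:-→d14:-→d15:-→d16:H0  best=H0
  ? 72.36.13.37  path d0:H1→d1:-→d2:-→d3:-→d4:-→d5:-→d6:-→d7:-→d8:-→d9:-→d10:-→d11:-→d12:-→d13:-→d14:-→d15:H2  best=H2
  del 72.36.0.0/15 (clear depth 15)
  ? 129.1.147.106  path d0:H1→d1:-→d2:-→d3:-→d4:-→d5:-→d6:-→d7:-→d8:H0  best=H0
  ? 70.254.0.84  path d0:H1→d1:-→d2:-→d3:-→d4:-→d5:-→d6:-→d7:-→d8:-→d9:-→d10:-→d11:-→d12:H4→d13:-→d14:-→d15:-→d16:H1  best=H1
  ? 57.223.157.57  path d0:H1→d1:-  best=H1
  ? 173.221.244.74  path d0:H1→d1:-→d2:-  best=H1
  ? 70.240.44.186  path d0:H1→d1:-→d2:-→d3:-→d4:-→d5:-→d6:-→d7:-→d8:-→d9:-→d10:-→d11:-→d12:H4  best=H4
  add 72.0.0.0/8 -> H2 at depth 8
  del 70.254.0.0/16 (clear depth 16)
  ? 70.240.0.62  path d0:H1→d1:-→d2:-→d3:-→d4:-→d5:-→d6:-→d7:-→d8:-→d9:-→d10:-→d11:-→d12:H4  best=H4
  add 0.0.0.0/0 -> H4 at depth 0
  del 70.240.0.0/12 (clear depth 12)
  ? 72.0.0.12  path d0:H4→d1:-→d2:-→d3:-→d4:-→d5:-→d6:-→d7:-→d8:H2→d9:-→d10:-  best=H2
  add 72.37.112.0/20 -> H0 at depth 20
  del 129.0.0.0/8 (clear depth 8)

== LOOKUPS ==
["H4","H4","H4","H0","H1","H1","H1","H0","H1","H0","H2","H0","H1","H1","H1","H4","H4","H2"]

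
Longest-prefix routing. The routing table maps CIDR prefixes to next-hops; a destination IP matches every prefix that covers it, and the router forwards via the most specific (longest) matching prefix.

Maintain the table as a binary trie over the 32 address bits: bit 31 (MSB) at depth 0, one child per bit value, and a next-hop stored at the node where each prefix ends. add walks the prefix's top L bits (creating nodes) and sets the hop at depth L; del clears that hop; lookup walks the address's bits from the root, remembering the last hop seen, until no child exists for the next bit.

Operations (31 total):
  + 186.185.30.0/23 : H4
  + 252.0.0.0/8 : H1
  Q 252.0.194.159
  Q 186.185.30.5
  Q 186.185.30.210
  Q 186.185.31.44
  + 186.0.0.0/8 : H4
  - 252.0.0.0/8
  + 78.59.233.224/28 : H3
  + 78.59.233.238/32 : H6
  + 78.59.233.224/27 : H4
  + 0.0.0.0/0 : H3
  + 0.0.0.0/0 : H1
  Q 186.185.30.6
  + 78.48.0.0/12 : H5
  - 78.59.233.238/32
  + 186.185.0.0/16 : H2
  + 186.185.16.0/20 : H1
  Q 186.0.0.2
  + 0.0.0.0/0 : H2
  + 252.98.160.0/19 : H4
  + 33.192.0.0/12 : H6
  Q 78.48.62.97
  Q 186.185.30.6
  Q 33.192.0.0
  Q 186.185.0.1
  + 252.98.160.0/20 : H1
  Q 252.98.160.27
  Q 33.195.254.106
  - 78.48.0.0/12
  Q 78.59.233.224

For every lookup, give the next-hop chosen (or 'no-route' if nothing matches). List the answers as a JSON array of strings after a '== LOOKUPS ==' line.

Process each operation:
  + 186.185.30.0/23 (H4) depth=23
  + 252.0.0.0/8 (H1) depth=8
  lookup 252.0.194.159: bits 11111100 walk d0:-→d1:-→d2:-→d3:-→d4:-→d5:-→d6:-→d7:-→d8:H1 -> H1
  lookup 186.185.30.5: bits 10111010101110010001111 walk d0:-→d1:-→d2:-→d3:-→d4:-→d5:-→d6:-→d7:-→d8:-→d9:-→d10:-→d11:-→d12:-→d13:-→d14:-→d15:-→d16:-→d17:-→d18:-→d19:-→d20:-→d21:-→d22:-→d23:H4 -> H4
  lookup 186.185.30.210: bits 10111010101110010001111 walk d0:-→d1:-→d2:-→d3:-→d4:-→d5:-→d6:-→d7:-→d8:-→d9:-→d10:-→d11:-→d12:-→d13:-→d14:-→d15:-→d16:-→d17:-→d18:-→d19:-→d20:-→d21:-→d22:-→d23:H4 -> H4
  lookup 186.185.31.44: bits 10111010101110010001111 walk d0:-→d1:-→d2:-→d3:-→d4:-→d5:-→d6:-→d7:-→d8:-→d9:-→d10:-→d11:-→d12:-→d13:-→d14:-→d15:-→d16:-→d17:-→d18:-→d19:-→d20:-→d21:-→d22:-→d23:H4 -> H4
  + 186.0.0.0/8 (H4) depth=8
  - 252.0.0.0/8 clear@8
  + 78.59.233.224/28 (H3) depth=28
  + 78.59.233.238/32 (H6) depth=32
  + 78.59.233.224/27 (H4) depth=27
  + 0.0.0.0/0 (H3) depth=0
  + 0.0.0.0/0 (H1) depth=0
  lookup 186.185.30.6: bits 10111010101110010001111 walk d0:H1→d1:-→d2:-→d3:-→d4:-→d5:-→d6:-→d7:-→d8:H4→d9:-→d10:-→d11:-→d12:-→d13:-→d14:-→d15:-→d16:-→d17:-→d18:-→d19:-→d20:-→d21:-→d22:-→d23:H4 -> H4
  + 78.48.0.0/12 (H5) depth=12
  - 78.59.233.238/32 clear@32
  + 186.185.0.0/16 (H2) depth=16
  + 186.185.16.0/20 (H1) depth=20
  lookup 186.0.0.2: bits 10111010 walk d0:H1→d1:-→d2:-→d3:-→d4:-→d5:-→d6:-→d7:-→d8:H4 -> H4
  + 0.0.0.0/0 (H2) depth=0
  + 252.98.160.0/19 (H4) depth=19
  + 33.192.0.0/12 (H6) depth=12
  lookup 78.48.62.97: bits 010011100011 walk d0:H2→d1:-→d2:-→d3:-→d4:-→d5:-→d6:-→d7:-→d8:-→d9:-→d10:-→d11:-→d12:H5 -> H5
  lookup 186.185.30.6: bits 10111010101110010001111 walk d0:H2→d1:-→d2:-→d3:-→d4:-→d5:-→d6:-→d7:-→d8:H4→d9:-→d10:-→d11:-→d12:-→d13:-→d14:-→d15:-→d16:H2→d17:-→d18:-→d19:-→d20:H1→d21:-→d22:-→d23:H4 -> H4
  lookup 33.192.0.0: bits 001000011100 walk d0:H2→d1:-→d2:-→d3:-→d4:-→d5:-→d6:-→d7:-→d8:-→d9:-→d10:-→d11:-→d12:H6 -> H6
  lookup 186.185.0.1: bits 1011101010111001000 walk d0:H2→d1:-→d2:-→d3:-→d4:-→d5:-→d6:-→d7:-→d8:H4→d9:-→d10:-→d11:-→d12:-→d13:-→d14:-→d15:-→d16:H2→d17:-→d18:-→d19:- -> H2
  + 252.98.160.0/20 (H1) depth=20
  lookup 252.98.160.27: bits 11111100011000101010 walk d0:H2→d1:-→d2:-→d3:-→d4:-→d5:-→d6:-→d7:-→d8:-→d9:-→d10:-→d11:-→d12:-→d13:-→d14:-→d15:-→d16:-→d17:-→d18:-→d19:H4→d20:H1 -> H1
  lookup 33.195.254.106: bits 001000011100 walk d0:H2→d1:-→d2:-→d3:-→d4:-→d5:-→d6:-→d7:-→d8:-→d9:-→d10:-→d11:-→d12:H6 -> H6
  - 78.48.0.0/12 clear@12
  lookup 78.59.233.224: bits 0100111000111011111010011110 walk d0:H2→d1:-→d2:-→d3:-→d4:-→d5:-→d6:-→d7:-→d8:-→d9:-→d10:-→d11:-→d12:-→d13:-→d14:-→d15:-→d16:-→d17:-→d18:-→d19:-→d20:-→d21:-→d22:-→d23:-→d24:-→d25:-→d26:-→d27:H4→d28:H3 -> H3

== LOOKUPS ==
["H1","H4","H4","H4","H4","H4","H5","H4","H6","H2","H1","H6","H3"]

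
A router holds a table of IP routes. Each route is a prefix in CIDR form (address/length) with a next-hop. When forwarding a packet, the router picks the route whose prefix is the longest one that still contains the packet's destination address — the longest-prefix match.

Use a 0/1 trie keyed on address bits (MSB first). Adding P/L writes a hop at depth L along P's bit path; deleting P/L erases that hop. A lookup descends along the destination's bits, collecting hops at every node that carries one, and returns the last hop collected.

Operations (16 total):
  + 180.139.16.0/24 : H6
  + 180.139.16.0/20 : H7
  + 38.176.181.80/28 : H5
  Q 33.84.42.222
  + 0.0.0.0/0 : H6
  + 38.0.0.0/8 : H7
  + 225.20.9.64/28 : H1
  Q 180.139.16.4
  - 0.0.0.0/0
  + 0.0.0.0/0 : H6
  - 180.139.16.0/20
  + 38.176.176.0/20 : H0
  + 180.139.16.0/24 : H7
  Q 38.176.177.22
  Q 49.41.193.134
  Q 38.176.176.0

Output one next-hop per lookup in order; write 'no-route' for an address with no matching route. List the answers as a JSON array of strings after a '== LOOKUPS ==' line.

Trace:
  + 180.139.16.0/24 (H6) depth=24
  + 180.139.16.0/20 (H7) depth=20
  + 38.176.181.80/28 (H5) depth=28
  ? 33.84.42.222  path d0:-→d1:-→d2:-→d3:-→d4:-→d5:-  best=no-route
  + 0.0.0.0/0 (H6) depth=0
  + 38.0.0.0/8 (H7) depth=8
  + 225.20.9.64/28 (H1) depth=28
  ? 180.139.16.4  path d0:H6→d1:-→d2:-→d3:-→d4:-→d5:-→d6:-→d7:-→d8:-→d9:-→d10:-→d11:-→d12:-→d13:-→d14:-→d15:-→d16:-→d17:-→d18:-→d19:-→d20:H7→d21:-→d22:-→d23:-→d24:H6  best=H6
  - 0.0.0.0/0 clear@0
  + 0.0.0.0/0 (H6) depth=0
  - 180.139.16.0/20 clear@20
  + 38.176.176.0/20 (H0) depth=20
  + 180.139.16.0/24 (H7) depth=24
  ? 38.176.177.22  path d0:H6→d1:-→d2:-→d3:-→d4:-→d5:-→d6:-→d7:-→d8:H7→d9:-→d10:-→d11:-→d12:-→d13:-→d14:-→d15:-→d16:-→d17:-→d18:-→d19:-→d20:H0→d21:-  best=H0
  ? 49.41.193.134  path d0:H6→d1:-→d2:-→d3:-  best=H6
  ? 38.176.176.0  path d0:H6→d1:-→d2:-→d3:-→d4:-→d5:-→d6:-→d7:-→d8:H7→d9:-→d10:-→d11:-→d12:-→d13:-→d14:-→d15:-→d16:-→d17:-→d18:-→d19:-→d20:H0→d21:-  best=H0

== LOOKUPS ==
["no-route","H6","H0","H6","H0"]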